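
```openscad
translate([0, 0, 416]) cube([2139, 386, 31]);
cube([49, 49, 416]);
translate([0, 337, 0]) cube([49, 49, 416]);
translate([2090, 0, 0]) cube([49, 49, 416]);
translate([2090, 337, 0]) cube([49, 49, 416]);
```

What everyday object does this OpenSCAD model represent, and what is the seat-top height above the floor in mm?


A bench. The seat-top height is 447 mm.

A long slab on four corner posts — a bench. The slab sits at z = 416 with thickness 31, so the top is 416 + 31 = 447 mm.


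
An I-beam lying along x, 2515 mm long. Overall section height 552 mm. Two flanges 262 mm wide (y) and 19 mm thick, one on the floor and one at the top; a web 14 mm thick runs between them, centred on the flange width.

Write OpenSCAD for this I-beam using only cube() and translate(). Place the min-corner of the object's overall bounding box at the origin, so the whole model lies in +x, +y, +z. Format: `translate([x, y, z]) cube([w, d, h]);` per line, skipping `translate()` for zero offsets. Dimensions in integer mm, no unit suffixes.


cube([2515, 262, 19]);
translate([0, 124, 19]) cube([2515, 14, 514]);
translate([0, 0, 533]) cube([2515, 262, 19]);


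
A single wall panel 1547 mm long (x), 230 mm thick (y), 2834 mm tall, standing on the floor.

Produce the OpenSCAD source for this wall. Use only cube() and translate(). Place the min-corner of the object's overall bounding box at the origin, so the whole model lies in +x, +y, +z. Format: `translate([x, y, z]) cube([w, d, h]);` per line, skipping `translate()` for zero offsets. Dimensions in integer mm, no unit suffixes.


cube([1547, 230, 2834]);


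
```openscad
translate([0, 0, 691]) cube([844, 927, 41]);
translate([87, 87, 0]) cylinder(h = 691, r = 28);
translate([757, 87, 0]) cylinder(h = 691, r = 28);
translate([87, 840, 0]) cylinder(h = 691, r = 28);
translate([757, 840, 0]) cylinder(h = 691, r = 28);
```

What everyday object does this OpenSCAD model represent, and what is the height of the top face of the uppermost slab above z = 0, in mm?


A table. The table height is 732 mm.

A 844×927×41 slab sits at z = 691 on four Ø56 mm round legs — a table. The top surface is at 691 + 41 = 732 mm.


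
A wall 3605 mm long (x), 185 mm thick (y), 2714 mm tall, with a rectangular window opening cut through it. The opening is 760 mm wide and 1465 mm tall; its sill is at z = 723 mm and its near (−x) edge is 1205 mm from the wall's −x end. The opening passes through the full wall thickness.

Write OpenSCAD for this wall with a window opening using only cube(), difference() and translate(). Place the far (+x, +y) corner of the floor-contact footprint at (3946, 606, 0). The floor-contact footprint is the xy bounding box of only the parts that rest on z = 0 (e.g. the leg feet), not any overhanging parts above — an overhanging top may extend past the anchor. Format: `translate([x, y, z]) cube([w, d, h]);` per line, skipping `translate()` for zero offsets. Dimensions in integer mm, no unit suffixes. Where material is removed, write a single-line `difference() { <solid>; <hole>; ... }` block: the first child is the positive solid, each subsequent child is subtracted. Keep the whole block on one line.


difference() { translate([341, 421, 0]) cube([3605, 185, 2714]); translate([1546, 421, 723]) cube([760, 185, 1465]); }


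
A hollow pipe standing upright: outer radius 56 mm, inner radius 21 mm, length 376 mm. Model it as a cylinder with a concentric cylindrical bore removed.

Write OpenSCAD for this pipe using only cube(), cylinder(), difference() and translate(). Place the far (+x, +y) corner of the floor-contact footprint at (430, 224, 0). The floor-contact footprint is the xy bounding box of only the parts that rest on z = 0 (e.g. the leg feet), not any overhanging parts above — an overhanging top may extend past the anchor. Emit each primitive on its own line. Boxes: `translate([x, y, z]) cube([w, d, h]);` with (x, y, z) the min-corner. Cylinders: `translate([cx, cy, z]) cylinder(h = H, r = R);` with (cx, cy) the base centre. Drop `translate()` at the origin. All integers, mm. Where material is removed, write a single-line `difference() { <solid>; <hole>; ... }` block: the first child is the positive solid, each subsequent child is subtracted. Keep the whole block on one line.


difference() { translate([374, 168, 0]) cylinder(h = 376, r = 56); translate([374, 168, 0]) cylinder(h = 376, r = 21); }


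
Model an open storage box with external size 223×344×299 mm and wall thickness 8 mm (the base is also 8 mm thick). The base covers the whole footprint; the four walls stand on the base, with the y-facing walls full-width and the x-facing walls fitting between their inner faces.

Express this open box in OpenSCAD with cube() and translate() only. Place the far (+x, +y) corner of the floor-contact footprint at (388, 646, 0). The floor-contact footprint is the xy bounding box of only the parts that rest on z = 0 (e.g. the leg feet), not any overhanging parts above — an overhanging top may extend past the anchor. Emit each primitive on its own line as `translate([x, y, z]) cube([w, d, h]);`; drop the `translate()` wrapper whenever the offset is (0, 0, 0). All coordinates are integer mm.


translate([165, 302, 0]) cube([223, 344, 8]);
translate([165, 302, 8]) cube([223, 8, 291]);
translate([165, 638, 8]) cube([223, 8, 291]);
translate([165, 310, 8]) cube([8, 328, 291]);
translate([380, 310, 8]) cube([8, 328, 291]);


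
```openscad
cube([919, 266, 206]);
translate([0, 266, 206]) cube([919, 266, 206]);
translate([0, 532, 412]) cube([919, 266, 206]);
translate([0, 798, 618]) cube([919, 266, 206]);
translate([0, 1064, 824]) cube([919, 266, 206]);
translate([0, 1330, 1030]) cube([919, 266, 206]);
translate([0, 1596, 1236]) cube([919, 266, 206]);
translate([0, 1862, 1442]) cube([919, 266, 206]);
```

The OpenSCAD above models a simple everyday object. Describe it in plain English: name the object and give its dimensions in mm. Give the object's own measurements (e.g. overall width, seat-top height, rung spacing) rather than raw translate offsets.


A straight staircase of 8 solid steps. Each step is 919 mm wide (x), 266 mm deep (y, the going) and 206 mm tall (the rise). The first step rests on the floor; each subsequent step sits one going further in +y and one rise higher in +z, directly behind and above the previous step with no overlap.


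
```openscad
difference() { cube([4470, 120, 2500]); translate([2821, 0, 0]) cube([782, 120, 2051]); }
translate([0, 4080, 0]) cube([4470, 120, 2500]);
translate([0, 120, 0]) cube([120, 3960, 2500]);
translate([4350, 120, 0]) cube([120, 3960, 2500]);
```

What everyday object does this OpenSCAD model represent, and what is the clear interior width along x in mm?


A single room. The interior width is 4230 mm.

Four walls enclosing a rectangle with a door in the front wall — a room. Outside width 4470 minus two 120 mm walls gives 4230 mm.


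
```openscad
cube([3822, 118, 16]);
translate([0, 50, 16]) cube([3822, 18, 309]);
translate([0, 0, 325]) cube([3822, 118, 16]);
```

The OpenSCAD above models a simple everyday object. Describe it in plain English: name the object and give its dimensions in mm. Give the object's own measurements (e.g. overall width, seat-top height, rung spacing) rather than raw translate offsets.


An I-beam lying along x, 3822 mm long. Overall section height 341 mm. Two flanges 118 mm wide (y) and 16 mm thick, one on the floor and one at the top; a web 18 mm thick runs between them, centred on the flange width.


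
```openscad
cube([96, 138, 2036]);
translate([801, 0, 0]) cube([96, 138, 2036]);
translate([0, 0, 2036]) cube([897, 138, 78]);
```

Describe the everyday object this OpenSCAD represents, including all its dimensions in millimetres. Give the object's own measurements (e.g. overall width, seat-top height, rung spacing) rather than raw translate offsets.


A door frame. The clear opening is 705 mm wide and 2036 mm high. Two 96 mm wide jambs, 138 mm deep, stand either side of the opening from the floor to the top of the opening. A 78 mm thick head sits across the top of both jambs, spanning the full outside width of the frame.


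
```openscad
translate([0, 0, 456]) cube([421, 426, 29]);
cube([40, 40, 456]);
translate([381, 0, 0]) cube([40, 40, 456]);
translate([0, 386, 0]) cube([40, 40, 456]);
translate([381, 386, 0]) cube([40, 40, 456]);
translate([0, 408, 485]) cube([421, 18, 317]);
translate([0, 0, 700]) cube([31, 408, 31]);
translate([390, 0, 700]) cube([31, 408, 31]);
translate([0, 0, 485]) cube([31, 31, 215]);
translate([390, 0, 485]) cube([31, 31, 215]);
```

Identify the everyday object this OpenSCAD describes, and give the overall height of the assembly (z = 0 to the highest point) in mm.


A chair. The overall height is 802 mm.

A slab on four corner posts with a tall panel at the back — a chair. The seat slab sits at z = 456 with thickness 29, and the 317 mm backrest starts at the seat top, so the overall height is 456 + 29 + 317 = 802 mm.


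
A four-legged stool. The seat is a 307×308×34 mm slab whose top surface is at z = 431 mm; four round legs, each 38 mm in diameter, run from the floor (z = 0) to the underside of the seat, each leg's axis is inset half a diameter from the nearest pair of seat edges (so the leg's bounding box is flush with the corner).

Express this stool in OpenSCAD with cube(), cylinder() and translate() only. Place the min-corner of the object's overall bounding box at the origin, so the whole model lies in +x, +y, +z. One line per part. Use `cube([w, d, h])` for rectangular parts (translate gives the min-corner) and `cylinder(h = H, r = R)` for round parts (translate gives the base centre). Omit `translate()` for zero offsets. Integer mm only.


// leg_h = 431 - 34 = 397
translate([0, 0, 397]) cube([307, 308, 34]);
translate([19, 19, 0]) cylinder(h = 397, r = 19);
translate([288, 19, 0]) cylinder(h = 397, r = 19);
translate([19, 289, 0]) cylinder(h = 397, r = 19);
translate([288, 289, 0]) cylinder(h = 397, r = 19);


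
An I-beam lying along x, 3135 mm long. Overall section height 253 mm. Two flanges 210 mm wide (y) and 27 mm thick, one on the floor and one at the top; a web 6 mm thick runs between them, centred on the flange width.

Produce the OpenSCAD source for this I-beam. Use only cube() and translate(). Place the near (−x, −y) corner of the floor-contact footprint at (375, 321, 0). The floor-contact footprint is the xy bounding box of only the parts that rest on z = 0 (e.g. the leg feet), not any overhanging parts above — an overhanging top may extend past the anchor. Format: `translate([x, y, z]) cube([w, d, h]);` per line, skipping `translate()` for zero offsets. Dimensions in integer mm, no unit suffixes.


translate([375, 321, 0]) cube([3135, 210, 27]);
translate([375, 423, 27]) cube([3135, 6, 199]);
translate([375, 321, 226]) cube([3135, 210, 27]);


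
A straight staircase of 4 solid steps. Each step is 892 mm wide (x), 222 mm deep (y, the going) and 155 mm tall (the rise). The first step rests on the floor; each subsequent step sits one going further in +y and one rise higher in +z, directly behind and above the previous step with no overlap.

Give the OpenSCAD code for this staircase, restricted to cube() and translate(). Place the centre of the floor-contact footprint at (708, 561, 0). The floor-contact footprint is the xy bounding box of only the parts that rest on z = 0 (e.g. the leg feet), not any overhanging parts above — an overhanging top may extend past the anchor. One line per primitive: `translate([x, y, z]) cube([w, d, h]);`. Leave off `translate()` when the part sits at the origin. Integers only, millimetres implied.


translate([262, 450, 0]) cube([892, 222, 155]);
translate([262, 672, 155]) cube([892, 222, 155]);
translate([262, 894, 310]) cube([892, 222, 155]);
translate([262, 1116, 465]) cube([892, 222, 155]);


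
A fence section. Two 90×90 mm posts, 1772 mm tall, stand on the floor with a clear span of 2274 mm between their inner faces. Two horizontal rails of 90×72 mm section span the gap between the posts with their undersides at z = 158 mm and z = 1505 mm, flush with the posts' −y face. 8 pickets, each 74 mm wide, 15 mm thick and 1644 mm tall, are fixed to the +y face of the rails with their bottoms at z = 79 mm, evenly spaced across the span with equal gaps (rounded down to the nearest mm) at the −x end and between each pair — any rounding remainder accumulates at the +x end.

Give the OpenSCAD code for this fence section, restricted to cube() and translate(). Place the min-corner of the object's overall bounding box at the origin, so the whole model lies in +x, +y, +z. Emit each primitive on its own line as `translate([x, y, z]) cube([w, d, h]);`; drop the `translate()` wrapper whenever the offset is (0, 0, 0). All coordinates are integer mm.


cube([90, 90, 1772]);
translate([2364, 0, 0]) cube([90, 90, 1772]);
translate([90, 0, 158]) cube([2274, 90, 72]);
translate([90, 0, 1505]) cube([2274, 90, 72]);
translate([276, 90, 79]) cube([74, 15, 1644]);
translate([536, 90, 79]) cube([74, 15, 1644]);
translate([796, 90, 79]) cube([74, 15, 1644]);
translate([1056, 90, 79]) cube([74, 15, 1644]);
translate([1316, 90, 79]) cube([74, 15, 1644]);
translate([1576, 90, 79]) cube([74, 15, 1644]);
translate([1836, 90, 79]) cube([74, 15, 1644]);
translate([2096, 90, 79]) cube([74, 15, 1644]);


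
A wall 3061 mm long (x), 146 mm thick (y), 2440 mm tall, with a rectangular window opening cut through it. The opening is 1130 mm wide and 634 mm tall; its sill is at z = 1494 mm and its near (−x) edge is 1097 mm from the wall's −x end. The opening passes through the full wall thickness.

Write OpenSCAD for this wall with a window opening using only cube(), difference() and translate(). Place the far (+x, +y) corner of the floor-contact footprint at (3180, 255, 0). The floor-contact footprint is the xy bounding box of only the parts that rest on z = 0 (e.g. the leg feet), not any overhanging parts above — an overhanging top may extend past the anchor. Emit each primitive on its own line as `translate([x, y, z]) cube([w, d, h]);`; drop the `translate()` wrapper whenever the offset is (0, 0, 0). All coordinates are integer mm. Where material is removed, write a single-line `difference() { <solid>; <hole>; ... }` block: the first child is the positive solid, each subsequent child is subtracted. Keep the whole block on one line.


difference() { translate([119, 109, 0]) cube([3061, 146, 2440]); translate([1216, 109, 1494]) cube([1130, 146, 634]); }


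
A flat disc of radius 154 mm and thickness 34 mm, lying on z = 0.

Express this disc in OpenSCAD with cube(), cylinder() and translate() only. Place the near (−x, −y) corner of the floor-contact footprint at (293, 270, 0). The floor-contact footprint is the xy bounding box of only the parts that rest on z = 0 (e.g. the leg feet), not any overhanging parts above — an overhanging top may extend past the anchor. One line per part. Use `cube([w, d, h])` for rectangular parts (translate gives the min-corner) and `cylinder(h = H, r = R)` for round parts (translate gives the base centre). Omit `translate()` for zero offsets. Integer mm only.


translate([447, 424, 0]) cylinder(h = 34, r = 154);


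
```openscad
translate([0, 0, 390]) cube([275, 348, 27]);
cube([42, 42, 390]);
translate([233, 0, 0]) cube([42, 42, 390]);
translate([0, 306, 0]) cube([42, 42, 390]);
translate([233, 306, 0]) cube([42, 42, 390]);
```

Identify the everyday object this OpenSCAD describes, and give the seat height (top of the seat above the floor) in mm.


A stool. The seat height is 417 mm.

A 275×348×27 slab at z = 390 on four corner posts — a stool. The seat top is 390 + 27 = 417 mm.


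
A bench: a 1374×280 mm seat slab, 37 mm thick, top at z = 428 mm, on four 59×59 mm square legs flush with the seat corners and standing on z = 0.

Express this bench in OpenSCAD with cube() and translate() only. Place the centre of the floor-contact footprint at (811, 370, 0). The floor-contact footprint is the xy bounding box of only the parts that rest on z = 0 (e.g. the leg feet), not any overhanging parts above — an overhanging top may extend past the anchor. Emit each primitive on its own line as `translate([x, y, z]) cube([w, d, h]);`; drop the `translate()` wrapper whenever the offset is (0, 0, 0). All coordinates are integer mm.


translate([124, 230, 391]) cube([1374, 280, 37]);
translate([124, 230, 0]) cube([59, 59, 391]);
translate([124, 451, 0]) cube([59, 59, 391]);
translate([1439, 230, 0]) cube([59, 59, 391]);
translate([1439, 451, 0]) cube([59, 59, 391]);


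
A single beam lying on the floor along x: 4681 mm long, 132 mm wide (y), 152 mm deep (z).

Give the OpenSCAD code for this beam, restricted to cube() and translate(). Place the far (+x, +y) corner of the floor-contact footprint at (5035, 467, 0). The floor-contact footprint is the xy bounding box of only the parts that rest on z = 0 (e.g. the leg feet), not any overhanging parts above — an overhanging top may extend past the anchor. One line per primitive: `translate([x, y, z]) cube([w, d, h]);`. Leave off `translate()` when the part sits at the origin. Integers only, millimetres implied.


translate([354, 335, 0]) cube([4681, 132, 152]);


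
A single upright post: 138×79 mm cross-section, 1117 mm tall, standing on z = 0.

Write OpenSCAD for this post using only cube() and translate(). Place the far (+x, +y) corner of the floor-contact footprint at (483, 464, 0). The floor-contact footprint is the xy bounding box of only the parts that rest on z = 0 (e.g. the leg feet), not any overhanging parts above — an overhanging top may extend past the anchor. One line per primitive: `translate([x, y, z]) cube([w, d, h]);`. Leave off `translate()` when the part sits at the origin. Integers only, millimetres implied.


translate([345, 385, 0]) cube([138, 79, 1117]);


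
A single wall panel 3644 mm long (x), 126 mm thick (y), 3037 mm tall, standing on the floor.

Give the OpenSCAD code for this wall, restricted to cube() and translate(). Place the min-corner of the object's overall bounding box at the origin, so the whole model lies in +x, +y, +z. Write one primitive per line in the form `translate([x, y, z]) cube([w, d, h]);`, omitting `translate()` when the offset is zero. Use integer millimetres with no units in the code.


cube([3644, 126, 3037]);


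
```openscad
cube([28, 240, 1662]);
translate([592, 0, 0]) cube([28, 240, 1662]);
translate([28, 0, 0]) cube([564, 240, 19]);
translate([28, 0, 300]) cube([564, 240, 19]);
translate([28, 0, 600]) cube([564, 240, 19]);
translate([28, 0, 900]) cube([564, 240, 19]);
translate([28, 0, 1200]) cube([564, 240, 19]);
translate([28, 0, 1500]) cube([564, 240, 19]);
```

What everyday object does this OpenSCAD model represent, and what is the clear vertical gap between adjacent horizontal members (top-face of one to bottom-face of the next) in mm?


A bookshelf. The clear shelf gap is 281 mm.

Two tall side panels with 6 horizontal boards between them — a bookshelf. The first two shelf undersides are at z = 0 and z = 300; with shelf thickness 19, the clear gap is 300 − 0 − 19 = 281 mm.


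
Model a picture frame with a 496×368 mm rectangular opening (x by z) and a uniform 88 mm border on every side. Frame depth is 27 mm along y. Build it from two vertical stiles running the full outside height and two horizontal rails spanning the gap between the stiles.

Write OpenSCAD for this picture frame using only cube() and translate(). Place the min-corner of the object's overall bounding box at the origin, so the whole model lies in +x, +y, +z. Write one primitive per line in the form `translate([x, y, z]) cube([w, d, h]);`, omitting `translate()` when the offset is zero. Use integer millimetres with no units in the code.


cube([88, 27, 544]);
translate([584, 0, 0]) cube([88, 27, 544]);
translate([88, 0, 0]) cube([496, 27, 88]);
translate([88, 0, 456]) cube([496, 27, 88]);


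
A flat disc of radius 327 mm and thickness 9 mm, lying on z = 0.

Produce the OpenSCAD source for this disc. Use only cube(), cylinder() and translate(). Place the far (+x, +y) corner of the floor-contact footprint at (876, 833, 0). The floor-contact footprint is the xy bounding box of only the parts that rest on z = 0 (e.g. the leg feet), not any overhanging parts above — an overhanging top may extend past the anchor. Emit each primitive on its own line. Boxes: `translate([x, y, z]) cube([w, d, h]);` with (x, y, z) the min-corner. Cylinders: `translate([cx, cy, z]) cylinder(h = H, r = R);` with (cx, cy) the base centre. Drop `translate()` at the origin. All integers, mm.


translate([549, 506, 0]) cylinder(h = 9, r = 327);


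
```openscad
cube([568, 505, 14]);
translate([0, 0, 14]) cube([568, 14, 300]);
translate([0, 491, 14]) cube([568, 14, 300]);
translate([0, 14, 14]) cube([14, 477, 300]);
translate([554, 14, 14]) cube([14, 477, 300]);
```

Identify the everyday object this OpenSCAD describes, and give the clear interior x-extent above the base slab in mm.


An open box. The internal width is 540 mm.

A 568×505 base slab with four walls standing on it — an open box. The base is 568 mm wide and the walls are 14 mm thick, so the internal width is 568 − 2 × 14 = 540 mm.


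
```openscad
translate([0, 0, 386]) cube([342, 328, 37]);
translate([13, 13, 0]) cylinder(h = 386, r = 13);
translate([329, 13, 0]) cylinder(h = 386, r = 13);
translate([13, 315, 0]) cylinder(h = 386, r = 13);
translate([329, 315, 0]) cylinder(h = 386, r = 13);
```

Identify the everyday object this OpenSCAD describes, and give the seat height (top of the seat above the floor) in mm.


A stool. The seat height is 423 mm.

A 342×328×37 slab at z = 386 on four corner cylinders — a stool. The seat top is 386 + 37 = 423 mm.


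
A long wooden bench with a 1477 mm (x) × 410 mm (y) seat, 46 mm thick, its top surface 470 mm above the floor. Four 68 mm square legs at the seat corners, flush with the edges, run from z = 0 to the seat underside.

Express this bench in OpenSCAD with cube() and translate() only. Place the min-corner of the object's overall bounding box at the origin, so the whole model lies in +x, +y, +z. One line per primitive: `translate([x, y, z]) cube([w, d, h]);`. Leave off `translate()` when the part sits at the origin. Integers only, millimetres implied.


translate([0, 0, 424]) cube([1477, 410, 46]);
cube([68, 68, 424]);
translate([0, 342, 0]) cube([68, 68, 424]);
translate([1409, 0, 0]) cube([68, 68, 424]);
translate([1409, 342, 0]) cube([68, 68, 424]);


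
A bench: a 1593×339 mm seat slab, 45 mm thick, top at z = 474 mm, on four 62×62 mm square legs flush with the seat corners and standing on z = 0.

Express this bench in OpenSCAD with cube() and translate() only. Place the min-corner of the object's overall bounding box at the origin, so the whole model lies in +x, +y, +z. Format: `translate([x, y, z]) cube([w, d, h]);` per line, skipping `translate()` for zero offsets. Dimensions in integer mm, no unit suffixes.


translate([0, 0, 429]) cube([1593, 339, 45]);
cube([62, 62, 429]);
translate([0, 277, 0]) cube([62, 62, 429]);
translate([1531, 0, 0]) cube([62, 62, 429]);
translate([1531, 277, 0]) cube([62, 62, 429]);


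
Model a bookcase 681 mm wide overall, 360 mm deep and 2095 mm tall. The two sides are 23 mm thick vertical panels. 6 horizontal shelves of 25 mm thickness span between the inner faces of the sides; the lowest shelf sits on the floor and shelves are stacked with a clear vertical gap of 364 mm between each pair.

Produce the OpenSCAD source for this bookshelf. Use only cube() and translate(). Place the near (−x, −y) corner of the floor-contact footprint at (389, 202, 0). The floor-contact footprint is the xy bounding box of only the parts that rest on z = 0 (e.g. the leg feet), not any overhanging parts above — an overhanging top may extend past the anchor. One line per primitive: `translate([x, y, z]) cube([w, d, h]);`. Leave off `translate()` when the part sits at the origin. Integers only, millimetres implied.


translate([389, 202, 0]) cube([23, 360, 2095]);
translate([1047, 202, 0]) cube([23, 360, 2095]);
translate([412, 202, 0]) cube([635, 360, 25]);
translate([412, 202, 389]) cube([635, 360, 25]);
translate([412, 202, 778]) cube([635, 360, 25]);
translate([412, 202, 1167]) cube([635, 360, 25]);
translate([412, 202, 1556]) cube([635, 360, 25]);
translate([412, 202, 1945]) cube([635, 360, 25]);


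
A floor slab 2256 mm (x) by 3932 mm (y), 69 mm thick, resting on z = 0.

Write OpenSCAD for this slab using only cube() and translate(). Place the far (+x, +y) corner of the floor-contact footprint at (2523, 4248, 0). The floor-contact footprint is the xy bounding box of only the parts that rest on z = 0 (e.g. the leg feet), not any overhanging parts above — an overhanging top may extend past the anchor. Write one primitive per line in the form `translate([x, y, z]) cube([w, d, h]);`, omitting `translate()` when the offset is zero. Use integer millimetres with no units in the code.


translate([267, 316, 0]) cube([2256, 3932, 69]);


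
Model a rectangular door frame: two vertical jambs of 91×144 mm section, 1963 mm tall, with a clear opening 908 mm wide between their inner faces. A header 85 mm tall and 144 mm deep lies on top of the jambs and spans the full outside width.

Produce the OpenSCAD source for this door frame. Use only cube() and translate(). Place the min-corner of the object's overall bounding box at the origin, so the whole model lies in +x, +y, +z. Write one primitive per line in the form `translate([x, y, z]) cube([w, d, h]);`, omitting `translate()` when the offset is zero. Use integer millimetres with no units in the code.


cube([91, 144, 1963]);
translate([999, 0, 0]) cube([91, 144, 1963]);
translate([0, 0, 1963]) cube([1090, 144, 85]);


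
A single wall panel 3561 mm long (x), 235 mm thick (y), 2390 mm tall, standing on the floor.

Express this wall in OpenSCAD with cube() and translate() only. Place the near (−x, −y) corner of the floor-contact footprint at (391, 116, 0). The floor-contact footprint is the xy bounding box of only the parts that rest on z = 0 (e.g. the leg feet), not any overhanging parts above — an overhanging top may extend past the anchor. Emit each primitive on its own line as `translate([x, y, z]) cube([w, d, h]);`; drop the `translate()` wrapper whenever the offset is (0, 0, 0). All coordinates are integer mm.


translate([391, 116, 0]) cube([3561, 235, 2390]);


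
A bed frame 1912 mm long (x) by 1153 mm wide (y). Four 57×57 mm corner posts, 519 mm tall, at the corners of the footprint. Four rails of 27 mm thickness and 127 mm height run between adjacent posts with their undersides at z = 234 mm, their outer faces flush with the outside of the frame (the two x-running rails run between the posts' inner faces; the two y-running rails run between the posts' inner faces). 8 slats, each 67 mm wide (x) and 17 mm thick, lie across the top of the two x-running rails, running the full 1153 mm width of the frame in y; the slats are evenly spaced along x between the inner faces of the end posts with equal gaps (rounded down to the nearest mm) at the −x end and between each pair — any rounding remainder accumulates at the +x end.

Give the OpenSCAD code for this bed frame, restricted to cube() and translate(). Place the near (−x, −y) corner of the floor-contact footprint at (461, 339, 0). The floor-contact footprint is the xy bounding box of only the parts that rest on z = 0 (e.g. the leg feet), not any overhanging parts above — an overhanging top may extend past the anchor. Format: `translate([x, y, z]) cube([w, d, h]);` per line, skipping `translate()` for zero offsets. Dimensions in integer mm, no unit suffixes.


translate([461, 339, 0]) cube([57, 57, 519]);
translate([461, 1435, 0]) cube([57, 57, 519]);
translate([2316, 339, 0]) cube([57, 57, 519]);
translate([2316, 1435, 0]) cube([57, 57, 519]);
translate([518, 339, 234]) cube([1798, 27, 127]);
translate([518, 1465, 234]) cube([1798, 27, 127]);
translate([461, 396, 234]) cube([27, 1039, 127]);
translate([2346, 396, 234]) cube([27, 1039, 127]);
translate([658, 339, 361]) cube([67, 1153, 17]);
translate([865, 339, 361]) cube([67, 1153, 17]);
translate([1072, 339, 361]) cube([67, 1153, 17]);
translate([1279, 339, 361]) cube([67, 1153, 17]);
translate([1486, 339, 361]) cube([67, 1153, 17]);
translate([1693, 339, 361]) cube([67, 1153, 17]);
translate([1900, 339, 361]) cube([67, 1153, 17]);
translate([2107, 339, 361]) cube([67, 1153, 17]);


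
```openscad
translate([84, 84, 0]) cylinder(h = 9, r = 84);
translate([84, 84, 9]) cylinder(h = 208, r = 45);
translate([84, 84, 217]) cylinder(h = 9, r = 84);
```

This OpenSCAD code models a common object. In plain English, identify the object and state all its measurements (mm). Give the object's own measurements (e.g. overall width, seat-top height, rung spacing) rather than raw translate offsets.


A spool: two coaxial disc flanges of radius 84 mm and thickness 9 mm, joined by a core cylinder of radius 45 mm and height 208 mm. The lower flange rests on z = 0 and the three cylinders share a vertical axis.


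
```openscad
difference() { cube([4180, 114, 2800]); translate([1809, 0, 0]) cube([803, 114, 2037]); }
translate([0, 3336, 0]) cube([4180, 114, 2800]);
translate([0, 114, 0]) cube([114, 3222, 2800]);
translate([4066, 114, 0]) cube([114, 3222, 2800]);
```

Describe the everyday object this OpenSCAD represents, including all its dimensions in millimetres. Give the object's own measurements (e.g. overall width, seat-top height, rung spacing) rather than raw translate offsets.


A single room: four walls, each 2800 mm tall and 114 mm thick, enclosing an outside footprint 4180×3450 mm (x × y), no floor or roof. The front and back walls (−y and +y sides) run the full x-width; the side walls fit between their inner faces. A door opening 803 mm wide and 2037 mm tall is cut through the front wall from the floor up, its −x edge 1809 mm from the wall's −x end.


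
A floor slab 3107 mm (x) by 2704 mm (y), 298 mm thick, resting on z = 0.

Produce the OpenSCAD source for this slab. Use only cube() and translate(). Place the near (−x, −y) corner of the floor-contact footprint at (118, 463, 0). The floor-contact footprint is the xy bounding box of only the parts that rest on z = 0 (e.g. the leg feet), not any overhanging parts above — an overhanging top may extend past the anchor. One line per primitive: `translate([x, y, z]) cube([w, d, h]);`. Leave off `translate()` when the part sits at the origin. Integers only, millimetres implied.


translate([118, 463, 0]) cube([3107, 2704, 298]);


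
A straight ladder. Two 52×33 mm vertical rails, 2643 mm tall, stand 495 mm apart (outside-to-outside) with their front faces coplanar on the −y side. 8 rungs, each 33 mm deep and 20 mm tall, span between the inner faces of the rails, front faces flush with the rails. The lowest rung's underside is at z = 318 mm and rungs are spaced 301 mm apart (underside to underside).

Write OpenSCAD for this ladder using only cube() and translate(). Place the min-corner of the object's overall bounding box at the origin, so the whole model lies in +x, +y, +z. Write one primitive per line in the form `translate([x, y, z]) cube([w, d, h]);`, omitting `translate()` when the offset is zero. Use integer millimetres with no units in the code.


// rung span = 495 - 2*52 = 391
// rung[k] z = 318 + k*301
cube([52, 33, 2643]);
translate([443, 0, 0]) cube([52, 33, 2643]);
translate([52, 0, 318]) cube([391, 33, 20]);
translate([52, 0, 619]) cube([391, 33, 20]);
translate([52, 0, 920]) cube([391, 33, 20]);
translate([52, 0, 1221]) cube([391, 33, 20]);
translate([52, 0, 1522]) cube([391, 33, 20]);
translate([52, 0, 1823]) cube([391, 33, 20]);
translate([52, 0, 2124]) cube([391, 33, 20]);
translate([52, 0, 2425]) cube([391, 33, 20]);


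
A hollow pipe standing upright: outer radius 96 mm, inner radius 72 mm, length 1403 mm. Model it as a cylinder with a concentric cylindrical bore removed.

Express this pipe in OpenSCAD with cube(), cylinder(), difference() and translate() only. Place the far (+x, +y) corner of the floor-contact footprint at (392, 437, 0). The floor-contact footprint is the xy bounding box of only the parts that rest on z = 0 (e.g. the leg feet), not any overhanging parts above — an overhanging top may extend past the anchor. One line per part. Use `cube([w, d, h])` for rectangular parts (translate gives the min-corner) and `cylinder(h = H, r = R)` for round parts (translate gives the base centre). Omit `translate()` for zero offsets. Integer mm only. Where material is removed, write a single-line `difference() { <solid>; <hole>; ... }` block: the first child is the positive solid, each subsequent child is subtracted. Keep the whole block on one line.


difference() { translate([296, 341, 0]) cylinder(h = 1403, r = 96); translate([296, 341, 0]) cylinder(h = 1403, r = 72); }


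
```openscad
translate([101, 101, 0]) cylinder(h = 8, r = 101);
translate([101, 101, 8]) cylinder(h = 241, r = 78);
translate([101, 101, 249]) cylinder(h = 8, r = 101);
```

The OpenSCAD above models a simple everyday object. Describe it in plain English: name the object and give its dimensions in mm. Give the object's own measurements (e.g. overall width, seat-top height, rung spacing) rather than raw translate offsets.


A spool: two coaxial disc flanges of radius 101 mm and thickness 8 mm, joined by a core cylinder of radius 78 mm and height 241 mm. The lower flange rests on z = 0 and the three cylinders share a vertical axis.


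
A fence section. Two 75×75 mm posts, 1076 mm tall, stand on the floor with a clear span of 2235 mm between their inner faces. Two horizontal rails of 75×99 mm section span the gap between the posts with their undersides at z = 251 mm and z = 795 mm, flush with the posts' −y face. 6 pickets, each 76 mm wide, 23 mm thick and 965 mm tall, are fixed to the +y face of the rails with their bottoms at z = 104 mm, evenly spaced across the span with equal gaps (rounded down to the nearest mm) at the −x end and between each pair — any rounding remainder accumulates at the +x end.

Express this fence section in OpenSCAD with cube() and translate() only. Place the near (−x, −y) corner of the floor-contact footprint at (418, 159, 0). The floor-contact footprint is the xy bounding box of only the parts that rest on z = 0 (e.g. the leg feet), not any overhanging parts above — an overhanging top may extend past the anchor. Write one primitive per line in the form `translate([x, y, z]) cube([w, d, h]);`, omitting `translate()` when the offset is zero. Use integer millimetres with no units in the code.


translate([418, 159, 0]) cube([75, 75, 1076]);
translate([2728, 159, 0]) cube([75, 75, 1076]);
translate([493, 159, 251]) cube([2235, 75, 99]);
translate([493, 159, 795]) cube([2235, 75, 99]);
translate([747, 234, 104]) cube([76, 23, 965]);
translate([1077, 234, 104]) cube([76, 23, 965]);
translate([1407, 234, 104]) cube([76, 23, 965]);
translate([1737, 234, 104]) cube([76, 23, 965]);
translate([2067, 234, 104]) cube([76, 23, 965]);
translate([2397, 234, 104]) cube([76, 23, 965]);


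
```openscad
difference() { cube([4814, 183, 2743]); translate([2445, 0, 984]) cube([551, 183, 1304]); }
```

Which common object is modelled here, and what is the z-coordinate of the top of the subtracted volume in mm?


A wall with a window opening. The window head height is 2288 mm.

A wall with a rectangular opening subtracted — a window. Sill at z = 984, opening 1304 mm tall, so the head is at 984 + 1304 = 2288 mm.


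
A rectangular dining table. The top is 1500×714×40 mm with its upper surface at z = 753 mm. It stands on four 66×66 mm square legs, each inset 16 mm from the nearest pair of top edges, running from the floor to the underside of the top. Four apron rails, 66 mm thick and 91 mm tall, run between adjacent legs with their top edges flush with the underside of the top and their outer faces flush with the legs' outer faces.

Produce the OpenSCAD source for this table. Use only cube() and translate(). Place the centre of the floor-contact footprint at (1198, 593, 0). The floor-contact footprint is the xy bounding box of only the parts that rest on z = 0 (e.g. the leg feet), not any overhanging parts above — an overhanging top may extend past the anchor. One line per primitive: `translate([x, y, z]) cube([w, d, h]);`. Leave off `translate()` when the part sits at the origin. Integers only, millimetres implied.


// leg_h = 753 - 40 = 713
// apron z = 713 - 91 = 622
translate([448, 236, 713]) cube([1500, 714, 40]);
translate([464, 252, 0]) cube([66, 66, 713]);
translate([1866, 252, 0]) cube([66, 66, 713]);
translate([464, 868, 0]) cube([66, 66, 713]);
translate([1866, 868, 0]) cube([66, 66, 713]);
translate([530, 252, 622]) cube([1336, 66, 91]);
translate([530, 868, 622]) cube([1336, 66, 91]);
translate([464, 318, 622]) cube([66, 550, 91]);
translate([1866, 318, 622]) cube([66, 550, 91]);


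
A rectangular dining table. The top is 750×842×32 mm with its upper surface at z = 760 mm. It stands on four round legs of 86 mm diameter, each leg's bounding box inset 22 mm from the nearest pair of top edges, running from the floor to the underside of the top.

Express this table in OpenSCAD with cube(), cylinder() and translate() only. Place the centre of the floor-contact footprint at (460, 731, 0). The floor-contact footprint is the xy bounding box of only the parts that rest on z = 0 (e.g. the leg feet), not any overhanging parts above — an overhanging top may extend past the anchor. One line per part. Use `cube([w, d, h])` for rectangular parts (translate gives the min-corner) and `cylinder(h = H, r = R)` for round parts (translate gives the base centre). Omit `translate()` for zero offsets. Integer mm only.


// leg_h = 760 - 32 = 728
translate([85, 310, 728]) cube([750, 842, 32]);
translate([150, 375, 0]) cylinder(h = 728, r = 43);
translate([770, 375, 0]) cylinder(h = 728, r = 43);
translate([150, 1087, 0]) cylinder(h = 728, r = 43);
translate([770, 1087, 0]) cylinder(h = 728, r = 43);


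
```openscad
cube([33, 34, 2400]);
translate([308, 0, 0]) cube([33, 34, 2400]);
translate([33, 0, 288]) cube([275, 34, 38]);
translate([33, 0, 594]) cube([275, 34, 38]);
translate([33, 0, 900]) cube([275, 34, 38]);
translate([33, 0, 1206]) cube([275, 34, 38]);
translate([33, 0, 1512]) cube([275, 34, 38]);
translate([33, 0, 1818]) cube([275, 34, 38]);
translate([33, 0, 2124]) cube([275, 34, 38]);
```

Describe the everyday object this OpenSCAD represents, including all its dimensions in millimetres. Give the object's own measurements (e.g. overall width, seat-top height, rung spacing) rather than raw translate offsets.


A straight ladder. Two 33×34 mm vertical rails, 2400 mm tall, stand 341 mm apart (outside-to-outside) with their front faces coplanar on the −y side. 7 rungs, each 34 mm deep and 38 mm tall, span between the inner faces of the rails, front faces flush with the rails. The lowest rung's underside is at z = 288 mm and rungs are spaced 306 mm apart (underside to underside).


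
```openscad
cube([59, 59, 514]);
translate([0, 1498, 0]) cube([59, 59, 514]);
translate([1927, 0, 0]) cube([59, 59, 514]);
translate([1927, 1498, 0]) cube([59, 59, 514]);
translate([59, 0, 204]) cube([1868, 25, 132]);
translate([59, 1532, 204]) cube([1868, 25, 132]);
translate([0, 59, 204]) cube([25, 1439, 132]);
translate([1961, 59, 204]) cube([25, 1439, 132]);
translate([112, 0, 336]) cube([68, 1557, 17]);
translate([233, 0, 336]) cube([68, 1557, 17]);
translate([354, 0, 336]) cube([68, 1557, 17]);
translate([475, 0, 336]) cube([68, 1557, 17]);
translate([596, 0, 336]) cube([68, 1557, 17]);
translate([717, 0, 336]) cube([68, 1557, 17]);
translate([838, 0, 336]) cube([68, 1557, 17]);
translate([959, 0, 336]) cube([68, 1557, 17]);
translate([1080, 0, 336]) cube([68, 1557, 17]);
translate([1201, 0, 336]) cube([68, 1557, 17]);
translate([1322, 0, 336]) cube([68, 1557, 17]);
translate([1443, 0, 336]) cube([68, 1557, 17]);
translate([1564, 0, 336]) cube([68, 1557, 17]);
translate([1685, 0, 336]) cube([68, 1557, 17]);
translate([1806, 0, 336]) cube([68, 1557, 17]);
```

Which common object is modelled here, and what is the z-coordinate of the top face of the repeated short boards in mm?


A bed frame. The slat-top height is 353 mm.

Four posts, four rails, and a row of slats — a bed frame. Slats sit on the rails at z = 204 + 132 = 336; with slat thickness 17, the top is 353 mm.
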